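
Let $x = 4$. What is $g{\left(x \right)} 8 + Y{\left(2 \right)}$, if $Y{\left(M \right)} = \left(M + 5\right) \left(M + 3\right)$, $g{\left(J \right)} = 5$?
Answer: $75$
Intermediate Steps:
$Y{\left(M \right)} = \left(3 + M\right) \left(5 + M\right)$ ($Y{\left(M \right)} = \left(5 + M\right) \left(3 + M\right) = \left(3 + M\right) \left(5 + M\right)$)
$g{\left(x \right)} 8 + Y{\left(2 \right)} = 5 \cdot 8 + \left(15 + 2^{2} + 8 \cdot 2\right) = 40 + \left(15 + 4 + 16\right) = 40 + 35 = 75$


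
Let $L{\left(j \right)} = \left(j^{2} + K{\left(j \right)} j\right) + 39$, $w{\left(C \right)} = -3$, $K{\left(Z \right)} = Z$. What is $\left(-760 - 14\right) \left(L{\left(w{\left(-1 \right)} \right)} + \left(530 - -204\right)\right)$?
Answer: $-612234$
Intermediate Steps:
$L{\left(j \right)} = 39 + 2 j^{2}$ ($L{\left(j \right)} = \left(j^{2} + j j\right) + 39 = \left(j^{2} + j^{2}\right) + 39 = 2 j^{2} + 39 = 39 + 2 j^{2}$)
$\left(-760 - 14\right) \left(L{\left(w{\left(-1 \right)} \right)} + \left(530 - -204\right)\right) = \left(-760 - 14\right) \left(\left(39 + 2 \left(-3\right)^{2}\right) + \left(530 - -204\right)\right) = - 774 \left(\left(39 + 2 \cdot 9\right) + \left(530 + 204\right)\right) = - 774 \left(\left(39 + 18\right) + 734\right) = - 774 \left(57 + 734\right) = \left(-774\right) 791 = -612234$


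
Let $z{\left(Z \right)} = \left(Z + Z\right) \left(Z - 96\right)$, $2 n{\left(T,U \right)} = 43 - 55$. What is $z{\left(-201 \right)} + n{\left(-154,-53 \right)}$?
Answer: $119388$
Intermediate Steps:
$n{\left(T,U \right)} = -6$ ($n{\left(T,U \right)} = \frac{43 - 55}{2} = \frac{1}{2} \left(-12\right) = -6$)
$z{\left(Z \right)} = 2 Z \left(-96 + Z\right)$
$z{\left(-201 \right)} + n{\left(-154,-53 \right)} = 2 \left(-201\right) \left(-96 - 201\right) - 6 = 2 \left(-201\right) \left(-297\right) - 6 = 119394 - 6 = 119388$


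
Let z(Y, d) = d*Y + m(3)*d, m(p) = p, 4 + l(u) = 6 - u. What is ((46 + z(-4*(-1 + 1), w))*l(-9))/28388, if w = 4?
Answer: 319/14194 ≈ 0.022474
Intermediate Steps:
l(u) = 2 - u (l(u) = -4 + (6 - u) = 2 - u)
z(Y, d) = 3*d + Y*d (z(Y, d) = d*Y + 3*d = Y*d + 3*d = 3*d + Y*d)
((46 + z(-4*(-1 + 1), w))*l(-9))/28388 = ((46 + 4*(3 - 4*(-1 + 1)))*(2 - 1*(-9)))/28388 = ((46 + 4*(3 - 4*0))*(2 + 9))*(1/28388) = ((46 + 4*(3 + 0))*11)*(1/28388) = ((46 + 4*3)*11)*(1/28388) = ((46 + 12)*11)*(1/28388) = (58*11)*(1/28388) = 638*(1/28388) = 319/14194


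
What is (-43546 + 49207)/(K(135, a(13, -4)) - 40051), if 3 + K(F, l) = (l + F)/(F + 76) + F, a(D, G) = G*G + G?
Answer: -1194471/8422762 ≈ -0.14181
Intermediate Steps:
a(D, G) = G + G² (a(D, G) = G² + G = G + G²)
K(F, l) = -3 + F + (F + l)/(76 + F) (K(F, l) = -3 + ((l + F)/(F + 76) + F) = -3 + ((F + l)/(76 + F) + F) = -3 + (F + (F + l)/(76 + F)) = -3 + F + (F + l)/(76 + F))
(-43546 + 49207)/(K(135, a(13, -4)) - 40051) = (-43546 + 49207)/((-228 - 4*(1 - 4) + 135² + 74*135)/(76 + 135) - 40051) = 5661/((-228 - 4*(-3) + 18225 + 9990)/211 - 40051) = 5661/((-228 + 12 + 18225 + 9990)/211 - 40051) = 5661/((1/211)*27999 - 40051) = 5661/(27999/211 - 40051) = 5661/(-8422762/211) = 5661*(-211/8422762) = -1194471/8422762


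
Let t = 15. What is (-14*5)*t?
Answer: -1050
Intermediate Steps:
(-14*5)*t = -14*5*15 = -70*15 = -1050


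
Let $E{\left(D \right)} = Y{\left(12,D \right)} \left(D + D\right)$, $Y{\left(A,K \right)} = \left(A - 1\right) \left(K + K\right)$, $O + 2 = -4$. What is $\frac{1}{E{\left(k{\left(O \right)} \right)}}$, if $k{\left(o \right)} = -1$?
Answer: $\frac{1}{44} \approx 0.022727$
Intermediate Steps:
$O = -6$ ($O = -2 - 4 = -6$)
$Y{\left(A,K \right)} = 2 K \left(-1 + A\right)$ ($Y{\left(A,K \right)} = \left(-1 + A\right) 2 K = 2 K \left(-1 + A\right)$)
$E{\left(D \right)} = 44 D^{2}$ ($E{\left(D \right)} = 2 D \left(-1 + 12\right) \left(D + D\right) = 2 D 11 \cdot 2 D = 22 D 2 D = 44 D^{2}$)
$\frac{1}{E{\left(k{\left(O \right)} \right)}} = \frac{1}{44 \left(-1\right)^{2}} = \frac{1}{44 \cdot 1} = \frac{1}{44}$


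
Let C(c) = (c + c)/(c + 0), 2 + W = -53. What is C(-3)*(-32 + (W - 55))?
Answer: -284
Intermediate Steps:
W = -55 (W = -2 - 53 = -55)
C(c) = 2 (C(c) = (2*c)/c = 2)
C(-3)*(-32 + (W - 55)) = 2*(-32 + (-55 - 55)) = 2*(-32 - 110) = 2*(-142) = -284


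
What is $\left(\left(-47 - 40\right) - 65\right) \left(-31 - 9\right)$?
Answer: $6080$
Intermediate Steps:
$\left(\left(-47 - 40\right) - 65\right) \left(-31 - 9\right) = \left(-87 - 65\right) \left(-31 - 9\right) = \left(-152\right) \left(-40\right) = 6080$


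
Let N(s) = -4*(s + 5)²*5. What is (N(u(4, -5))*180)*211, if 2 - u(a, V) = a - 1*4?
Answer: -37220400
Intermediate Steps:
u(a, V) = 6 - a (u(a, V) = 2 - (a - 1*4) = 2 - (a - 4) = 2 - (-4 + a) = 2 + (4 - a) = 6 - a)
N(s) = -20*(5 + s)² (N(s) = -4*(5 + s)²*5 = -20*(5 + s)²)
(N(u(4, -5))*180)*211 = (-20*(5 + (6 - 1*4))²*180)*211 = (-20*(5 + (6 - 4))²*180)*211 = (-20*(5 + 2)²*180)*211 = (-20*7²*180)*211 = (-20*49*180)*211 = -980*180*211 = -176400*211 = -37220400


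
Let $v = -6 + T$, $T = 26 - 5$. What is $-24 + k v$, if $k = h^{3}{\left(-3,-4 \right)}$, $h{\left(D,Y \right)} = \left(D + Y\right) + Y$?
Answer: $-19989$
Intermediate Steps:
$T = 21$ ($T = 26 - 5 = 21$)
$h{\left(D,Y \right)} = D + 2 Y$
$v = 15$ ($v = -6 + 21 = 15$)
$k = -1331$ ($k = \left(-3 + 2 \left(-4\right)\right)^{3} = \left(-3 - 8\right)^{3} = \left(-11\right)^{3} = -1331$)
$-24 + k v = -24 - 19965 = -19989$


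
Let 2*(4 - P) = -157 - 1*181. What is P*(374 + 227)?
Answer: 103973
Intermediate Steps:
P = 173 (P = 4 - (-157 - 1*181)/2 = 4 - (-157 - 181)/2 = 4 - ½*(-338) = 4 + 169 = 173)
P*(374 + 227) = 173*(374 + 227) = 173*601 = 103973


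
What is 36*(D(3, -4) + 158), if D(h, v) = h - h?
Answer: 5688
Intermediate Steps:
D(h, v) = 0
36*(D(3, -4) + 158) = 36*(0 + 158) = 36*158 = 5688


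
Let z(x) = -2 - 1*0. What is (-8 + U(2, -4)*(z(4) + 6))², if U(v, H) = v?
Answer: 0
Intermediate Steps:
z(x) = -2 (z(x) = -2 + 0 = -2)
(-8 + U(2, -4)*(z(4) + 6))² = (-8 + 2*(-2 + 6))² = (-8 + 2*4)² = (-8 + 8)² = 0² = 0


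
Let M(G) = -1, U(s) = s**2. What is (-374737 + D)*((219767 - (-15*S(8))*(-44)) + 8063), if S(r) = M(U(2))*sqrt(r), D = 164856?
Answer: -47817188230 - 277042920*sqrt(2) ≈ -4.8209e+10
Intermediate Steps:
S(r) = -sqrt(r)
(-374737 + D)*((219767 - (-15*S(8))*(-44)) + 8063) = (-374737 + 164856)*((219767 - (-(-15)*sqrt(8))*(-44)) + 8063) = -209881*((219767 - (-(-15)*2*sqrt(2))*(-44)) + 8063) = -209881*((219767 - (-(-30)*sqrt(2))*(-44)) + 8063) = -209881*((219767 - 30*sqrt(2)*(-44)) + 8063) = -209881*((219767 - (-1320)*sqrt(2)) + 8063) = -209881*((219767 + 1320*sqrt(2)) + 8063) = -209881*(227830 + 1320*sqrt(2)) = -47817188230 - 277042920*sqrt(2)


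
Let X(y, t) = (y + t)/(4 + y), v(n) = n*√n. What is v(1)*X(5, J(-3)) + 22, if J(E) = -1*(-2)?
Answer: 205/9 ≈ 22.778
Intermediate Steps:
J(E) = 2
v(n) = n^(3/2)
X(y, t) = (t + y)/(4 + y)
v(1)*X(5, J(-3)) + 22 = 1^(3/2)*((2 + 5)/(4 + 5)) + 22 = 1*(7/9) + 22 = 7/9 + 22 = 205/9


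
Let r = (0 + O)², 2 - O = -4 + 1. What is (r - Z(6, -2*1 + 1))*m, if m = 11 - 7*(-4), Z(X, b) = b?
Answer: 1014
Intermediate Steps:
O = 5 (O = 2 - (-4 + 1) = 2 - 1*(-3) = 2 + 3 = 5)
r = 25 (r = (0 + 5)² = 5² = 25)
m = 39 (m = 11 + 28 = 39)
(r - Z(6, -2*1 + 1))*m = (25 - (-2*1 + 1))*39 = (25 - (-2 + 1))*39 = (25 - 1*(-1))*39 = (25 + 1)*39 = 26*39 = 1014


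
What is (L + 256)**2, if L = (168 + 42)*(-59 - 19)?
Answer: 259983376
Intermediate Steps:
L = -16380 (L = 210*(-78) = -16380)
(L + 256)**2 = (-16380 + 256)**2 = (-16124)**2 = 259983376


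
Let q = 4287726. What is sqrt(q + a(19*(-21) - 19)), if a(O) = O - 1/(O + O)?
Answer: sqrt(749095603201)/418 ≈ 2070.6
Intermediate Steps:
a(O) = O - 1/(2*O)
sqrt(q + a(19*(-21) - 19)) = sqrt(4287726 + ((19*(-21) - 19) - 1/(2*(19*(-21) - 19)))) = sqrt(4287726 + ((-399 - 19) - 1/(2*(-399 - 19)))) = sqrt(4287726 + (-418 - 1/2/(-418))) = sqrt(4287726 + (-418 - 1/2*(-1/418))) = sqrt(4287726 + (-418 + 1/836)) = sqrt(4287726 - 349447/836) = sqrt(3584189489/836) = sqrt(749095603201)/418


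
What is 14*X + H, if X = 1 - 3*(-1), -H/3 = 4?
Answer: 44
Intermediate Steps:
H = -12 (H = -3*4 = -12)
X = 4 (X = 1 + 3 = 4)
14*X + H = 14*4 - 12 = 56 - 12 = 44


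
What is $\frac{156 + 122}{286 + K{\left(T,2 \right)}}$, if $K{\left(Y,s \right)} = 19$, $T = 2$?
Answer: $\frac{278}{305} \approx 0.91148$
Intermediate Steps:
$\frac{156 + 122}{286 + K{\left(T,2 \right)}} = \frac{156 + 122}{286 + 19} = \frac{278}{305}$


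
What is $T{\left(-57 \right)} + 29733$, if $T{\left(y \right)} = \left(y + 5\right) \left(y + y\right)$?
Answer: $35661$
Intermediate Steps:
$T{\left(y \right)} = 2 y \left(5 + y\right)$ ($T{\left(y \right)} = \left(5 + y\right) 2 y = 2 y \left(5 + y\right)$)
$T{\left(-57 \right)} + 29733 = 2 \left(-57\right) \left(5 - 57\right) + 29733 = 2 \left(-57\right) \left(-52\right) + 29733 = 5928 + 29733 = 35661$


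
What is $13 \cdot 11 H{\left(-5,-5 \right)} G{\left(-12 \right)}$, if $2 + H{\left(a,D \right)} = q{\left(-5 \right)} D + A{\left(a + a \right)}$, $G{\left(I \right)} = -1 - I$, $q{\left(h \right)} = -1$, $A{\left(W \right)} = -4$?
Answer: $-1573$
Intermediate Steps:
$H{\left(a,D \right)} = -6 - D$ ($H{\left(a,D \right)} = -2 - \left(4 + D\right) = -6 - D$)
$13 \cdot 11 H{\left(-5,-5 \right)} G{\left(-12 \right)} = 13 \cdot 11 \left(-6 - -5\right) \left(-1 - -12\right) = 143 \left(-6 + 5\right) \left(-1 + 12\right) = 143 \left(-1\right) 11 = \left(-143\right) 11 = -1573$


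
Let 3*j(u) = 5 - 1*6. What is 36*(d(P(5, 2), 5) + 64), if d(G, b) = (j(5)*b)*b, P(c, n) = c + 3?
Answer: 2004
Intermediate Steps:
j(u) = -⅓ (j(u) = (5 - 1*6)/3 = (5 - 6)/3 = (⅓)*(-1) = -⅓)
P(c, n) = 3 + c
d(G, b) = -b²/3 (d(G, b) = (-b/3)*b = -b²/3)
36*(d(P(5, 2), 5) + 64) = 36*(-⅓*5² + 64) = 36*(-⅓*25 + 64) = 36*(-25/3 + 64) = 36*(167/3) = 2004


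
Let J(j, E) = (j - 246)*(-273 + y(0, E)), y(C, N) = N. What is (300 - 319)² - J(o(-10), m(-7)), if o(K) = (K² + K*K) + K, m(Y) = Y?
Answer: -15319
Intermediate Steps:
o(K) = K + 2*K² (o(K) = (K² + K²) + K = 2*K² + K = K + 2*K²)
J(j, E) = (-273 + E)*(-246 + j) (J(j, E) = (j - 246)*(-273 + E) = (-246 + j)*(-273 + E) = (-273 + E)*(-246 + j))
(300 - 319)² - J(o(-10), m(-7)) = (300 - 319)² - (67158 - (-2730)*(1 + 2*(-10)) - 246*(-7) - (-70)*(1 + 2*(-10))) = (-19)² - (67158 - (-2730)*(1 - 20) + 1722 - (-70)*(1 - 20)) = 361 - (67158 - (-2730)*(-19) + 1722 - (-70)*(-19)) = 361 - (67158 - 273*190 + 1722 - 7*190) = 361 - (67158 - 51870 + 1722 - 1330) = 361 - 1*15680 = 361 - 15680 = -15319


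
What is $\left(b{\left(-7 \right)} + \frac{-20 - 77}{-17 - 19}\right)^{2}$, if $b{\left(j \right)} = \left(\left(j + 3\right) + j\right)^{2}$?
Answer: $\frac{19829209}{1296} \approx 15300.0$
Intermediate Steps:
$b{\left(j \right)} = \left(3 + 2 j\right)^{2}$ ($b{\left(j \right)} = \left(\left(3 + j\right) + j\right)^{2} = \left(3 + 2 j\right)^{2}$)
$\left(b{\left(-7 \right)} + \frac{-20 - 77}{-17 - 19}\right)^{2} = \left(\left(3 + 2 \left(-7\right)\right)^{2} + \frac{-20 - 77}{-17 - 19}\right)^{2} = \left(\left(3 - 14\right)^{2} - \frac{97}{-36}\right)^{2} = \left(\left(-11\right)^{2} - - \frac{97}{36}\right)^{2} = \left(121 + \frac{97}{36}\right)^{2} = \left(\frac{4453}{36}\right)^{2} = \frac{19829209}{1296}$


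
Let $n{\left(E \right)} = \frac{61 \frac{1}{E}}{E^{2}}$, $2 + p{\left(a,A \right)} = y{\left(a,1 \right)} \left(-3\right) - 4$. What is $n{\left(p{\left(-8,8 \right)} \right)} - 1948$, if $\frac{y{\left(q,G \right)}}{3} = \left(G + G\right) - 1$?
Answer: $- \frac{6574561}{3375} \approx -1948.0$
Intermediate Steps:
$y{\left(q,G \right)} = -3 + 6 G$ ($y{\left(q,G \right)} = 3 \left(\left(G + G\right) - 1\right) = 3 \left(2 G - 1\right) = 3 \left(-1 + 2 G\right) = -3 + 6 G$)
$p{\left(a,A \right)} = -15$ ($p{\left(a,A \right)} = -2 + \left(\left(-3 + 6 \cdot 1\right) \left(-3\right) - 4\right) = -2 + \left(\left(-3 + 6\right) \left(-3\right) - 4\right) = -2 + \left(3 \left(-3\right) - 4\right) = -2 - 13 = -15$)
$n{\left(E \right)} = \frac{61}{E^{3}}$ ($n{\left(E \right)} = \frac{61 \frac{1}{E}}{E^{2}} = \frac{61}{E^{3}}$)
$n{\left(p{\left(-8,8 \right)} \right)} - 1948 = \frac{61}{-3375} - 1948 = 61 \left(- \frac{1}{3375}\right) - 1948 = - \frac{61}{3375} - 1948 = - \frac{6574561}{3375}$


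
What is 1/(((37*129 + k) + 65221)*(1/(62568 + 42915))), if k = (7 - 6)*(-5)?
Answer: 105483/69989 ≈ 1.5071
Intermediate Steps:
k = -5 (k = 1*(-5) = -5)
1/(((37*129 + k) + 65221)*(1/(62568 + 42915))) = 1/(((37*129 - 5) + 65221)*(1/(62568 + 42915))) = 1/(((4773 - 5) + 65221)*(1/105483)) = 1/((4768 + 65221)*(1/105483)) = 105483/69989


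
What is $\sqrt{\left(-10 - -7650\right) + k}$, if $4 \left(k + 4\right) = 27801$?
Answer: $\frac{\sqrt{58345}}{2} \approx 120.77$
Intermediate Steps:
$k = \frac{27785}{4}$ ($k = -4 + \frac{1}{4} \cdot 27801 = -4 + \frac{27801}{4} = \frac{27785}{4} \approx 6946.3$)
$\sqrt{\left(-10 - -7650\right) + k} = \sqrt{\left(-10 - -7650\right) + \frac{27785}{4}} = \sqrt{\left(-10 + 7650\right) + \frac{27785}{4}} = \sqrt{7640 + \frac{27785}{4}} = \sqrt{\frac{58345}{4}} = \frac{\sqrt{58345}}{2}$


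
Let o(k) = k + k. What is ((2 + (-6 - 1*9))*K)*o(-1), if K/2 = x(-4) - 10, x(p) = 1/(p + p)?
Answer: -1053/2 ≈ -526.50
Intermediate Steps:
o(k) = 2*k
x(p) = 1/(2*p)
K = -81/4 (K = 2*((½)/(-4) - 10) = 2*((½)*(-¼) - 10) = 2*(-⅛ - 10) = 2*(-81/8) = -81/4 ≈ -20.250)
((2 + (-6 - 1*9))*K)*o(-1) = ((2 + (-6 - 1*9))*(-81/4))*(2*(-1)) = ((2 + (-6 - 9))*(-81/4))*(-2) = ((2 - 15)*(-81/4))*(-2) = -13*(-81/4)*(-2) = (1053/4)*(-2) = -1053/2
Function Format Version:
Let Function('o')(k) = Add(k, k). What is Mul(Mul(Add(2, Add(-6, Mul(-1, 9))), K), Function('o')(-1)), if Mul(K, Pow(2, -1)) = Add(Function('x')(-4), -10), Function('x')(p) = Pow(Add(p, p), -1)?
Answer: Rational(-1053, 2) ≈ -526.50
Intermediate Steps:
Function('o')(k) = Mul(2, k)
Function('x')(p) = Mul(Rational(1, 2), Pow(p, -1)) (Function('x')(p) = Pow(Mul(2, p), -1) = Mul(Rational(1, 2), Pow(p, -1)))
K = Rational(-81, 4) (K = Mul(2, Add(Mul(Rational(1, 2), Pow(-4, -1)), -10)) = Mul(2, Add(Mul(Rational(1, 2), Rational(-1, 4)), -10)) = Mul(2, Add(Rational(-1, 8), -10)) = Mul(2, Rational(-81, 8)) = Rational(-81, 4) ≈ -20.250)
Mul(Mul(Add(2, Add(-6, Mul(-1, 9))), K), Function('o')(-1)) = Mul(Mul(Add(2, Add(-6, Mul(-1, 9))), Rational(-81, 4)), Mul(2, -1)) = Mul(Mul(Add(2, Add(-6, -9)), Rational(-81, 4)), -2) = Mul(Mul(Add(2, -15), Rational(-81, 4)), -2) = Mul(Mul(-13, Rational(-81, 4)), -2) = Mul(Rational(1053, 4), -2) = Rational(-1053, 2)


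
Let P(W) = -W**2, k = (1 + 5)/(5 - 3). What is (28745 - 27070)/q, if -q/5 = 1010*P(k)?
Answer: 67/1818 ≈ 0.036854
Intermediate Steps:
k = 3 (k = 6/2 = 6*(1/2) = 3)
q = 45450 (q = -5050*(-1*3**2) = -5050*(-1*9) = -5050*(-9) = -5*(-9090) = 45450)
(28745 - 27070)/q = (28745 - 27070)/45450 = 1675*(1/45450) = 67/1818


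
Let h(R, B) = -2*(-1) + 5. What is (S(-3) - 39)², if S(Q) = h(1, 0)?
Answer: 1024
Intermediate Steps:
h(R, B) = 7 (h(R, B) = 2 + 5 = 7)
S(Q) = 7
(S(-3) - 39)² = (7 - 39)² = (-32)² = 1024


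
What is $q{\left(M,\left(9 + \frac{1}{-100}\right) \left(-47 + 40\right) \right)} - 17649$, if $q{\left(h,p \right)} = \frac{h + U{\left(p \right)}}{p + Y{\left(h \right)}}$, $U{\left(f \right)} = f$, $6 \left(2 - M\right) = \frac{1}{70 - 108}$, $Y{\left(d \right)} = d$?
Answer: $-17648$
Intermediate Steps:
$M = \frac{457}{228}$ ($M = 2 - \frac{1}{6 \left(70 - 108\right)} = 2 - \frac{1}{6 \left(-38\right)} = 2 - - \frac{1}{228} = 2 + \frac{1}{228} = \frac{457}{228} \approx 2.0044$)
$q{\left(h,p \right)} = 1$ ($q{\left(h,p \right)} = \frac{h + p}{p + h} = \frac{h + p}{h + p} = 1$)
$q{\left(M,\left(9 + \frac{1}{-100}\right) \left(-47 + 40\right) \right)} - 17649 = 1 - 17649 = -17648$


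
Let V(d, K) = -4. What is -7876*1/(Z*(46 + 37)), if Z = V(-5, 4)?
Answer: 1969/83 ≈ 23.723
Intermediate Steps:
Z = -4
-7876*1/(Z*(46 + 37)) = -7876*(-1/(4*(46 + 37))) = -7876/((-4*83)) = -7876/(-332) = -7876*(-1/332) = 1969/83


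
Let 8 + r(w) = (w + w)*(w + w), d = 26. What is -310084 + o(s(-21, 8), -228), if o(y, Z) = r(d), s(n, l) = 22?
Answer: -307388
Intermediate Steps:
r(w) = -8 + 4*w² (r(w) = -8 + (w + w)*(w + w) = -8 + (2*w)*(2*w) = -8 + 4*w²)
o(y, Z) = 2696 (o(y, Z) = -8 + 4*26² = -8 + 4*676 = -8 + 2704 = 2696)
-310084 + o(s(-21, 8), -228) = -310084 + 2696 = -307388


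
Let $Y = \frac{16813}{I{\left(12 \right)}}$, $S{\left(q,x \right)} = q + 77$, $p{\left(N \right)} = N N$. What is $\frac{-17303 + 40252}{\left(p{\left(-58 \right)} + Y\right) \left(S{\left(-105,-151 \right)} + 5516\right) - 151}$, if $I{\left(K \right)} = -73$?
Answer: $\frac{1675277}{1255418369} \approx 0.0013344$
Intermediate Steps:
$p{\left(N \right)} = N^{2}$
$S{\left(q,x \right)} = 77 + q$
$Y = - \frac{16813}{73}$ ($Y = \frac{16813}{-73} = 16813 \left(- \frac{1}{73}\right) = - \frac{16813}{73} \approx -230.31$)
$\frac{-17303 + 40252}{\left(p{\left(-58 \right)} + Y\right) \left(S{\left(-105,-151 \right)} + 5516\right) - 151} = \frac{-17303 + 40252}{\left(\left(-58\right)^{2} - \frac{16813}{73}\right) \left(\left(77 - 105\right) + 5516\right) - 151} = \frac{22949}{\left(3364 - \frac{16813}{73}\right) \left(-28 + 5516\right) - 151} = \frac{22949}{\frac{228759}{73} \cdot 5488 - 151} = \frac{22949}{\frac{1255429392}{73} - 151} = \frac{22949}{\frac{1255418369}{73}} = 22949 \cdot \frac{73}{1255418369} = \frac{1675277}{1255418369}$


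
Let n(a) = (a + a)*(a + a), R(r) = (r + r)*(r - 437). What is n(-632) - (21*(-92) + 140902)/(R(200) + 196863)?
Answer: 12543500606/7851 ≈ 1.5977e+6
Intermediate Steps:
R(r) = 2*r*(-437 + r) (R(r) = (2*r)*(-437 + r) = 2*r*(-437 + r))
n(a) = 4*a² (n(a) = (2*a)*(2*a) = 4*a²)
n(-632) - (21*(-92) + 140902)/(R(200) + 196863) = 4*(-632)² - (21*(-92) + 140902)/(2*200*(-437 + 200) + 196863) = 4*399424 - (-1932 + 140902)/(2*200*(-237) + 196863) = 1597696 - 138970/(-94800 + 196863) = 1597696 - 138970/102063 = 1597696 - 1*10690/7851 = 1597696 - 10690/7851 = 12543500606/7851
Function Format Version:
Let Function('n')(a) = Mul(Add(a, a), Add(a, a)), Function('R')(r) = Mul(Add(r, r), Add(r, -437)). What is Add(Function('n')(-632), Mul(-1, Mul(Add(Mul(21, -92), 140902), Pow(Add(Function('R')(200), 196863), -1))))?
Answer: Rational(12543500606, 7851) ≈ 1.5977e+6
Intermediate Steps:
Function('R')(r) = Mul(2, r, Add(-437, r)) (Function('R')(r) = Mul(Mul(2, r), Add(-437, r)) = Mul(2, r, Add(-437, r)))
Function('n')(a) = Mul(4, Pow(a, 2)) (Function('n')(a) = Mul(Mul(2, a), Mul(2, a)) = Mul(4, Pow(a, 2)))
Add(Function('n')(-632), Mul(-1, Mul(Add(Mul(21, -92), 140902), Pow(Add(Function('R')(200), 196863), -1)))) = Add(Mul(4, Pow(-632, 2)), Mul(-1, Mul(Add(Mul(21, -92), 140902), Pow(Add(Mul(2, 200, Add(-437, 200)), 196863), -1)))) = Add(Mul(4, 399424), Mul(-1, Mul(Add(-1932, 140902), Pow(Add(Mul(2, 200, -237), 196863), -1)))) = Add(1597696, Mul(-1, Mul(138970, Pow(Add(-94800, 196863), -1)))) = Add(1597696, Mul(-1, Mul(138970, Pow(102063, -1)))) = Add(1597696, Mul(-1, Mul(138970, Rational(1, 102063)))) = Add(1597696, Mul(-1, Rational(10690, 7851))) = Add(1597696, Rational(-10690, 7851)) = Rational(12543500606, 7851)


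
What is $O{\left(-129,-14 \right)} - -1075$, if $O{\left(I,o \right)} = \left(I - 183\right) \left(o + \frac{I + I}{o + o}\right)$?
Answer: $\frac{17977}{7} \approx 2568.1$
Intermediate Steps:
$O{\left(I,o \right)} = \left(-183 + I\right) \left(o + \frac{I}{o}\right)$ ($O{\left(I,o \right)} = \left(-183 + I\right) \left(o + \frac{2 I}{2 o}\right) = \left(-183 + I\right) \left(o + 2 I \frac{1}{2 o}\right) = \left(-183 + I\right) \left(o + \frac{I}{o}\right)$)
$O{\left(-129,-14 \right)} - -1075 = \frac{\left(-129\right)^{2} - -23607 + \left(-14\right)^{2} \left(-183 - 129\right)}{-14} - -1075 = - \frac{16641 + 23607 + 196 \left(-312\right)}{14} + 1075 = - \frac{16641 + 23607 - 61152}{14} + 1075 = \left(- \frac{1}{14}\right) \left(-20904\right) + 1075 = \frac{10452}{7} + 1075 = \frac{17977}{7}$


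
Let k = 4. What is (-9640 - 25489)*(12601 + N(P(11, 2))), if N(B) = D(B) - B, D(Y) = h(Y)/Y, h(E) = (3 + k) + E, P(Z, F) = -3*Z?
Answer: -14646966292/33 ≈ -4.4385e+8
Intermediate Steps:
h(E) = 7 + E (h(E) = (3 + 4) + E = 7 + E)
D(Y) = (7 + Y)/Y
N(B) = -B + (7 + B)/B (N(B) = (7 + B)/B - B = -B + (7 + B)/B)
(-9640 - 25489)*(12601 + N(P(11, 2))) = (-9640 - 25489)*(12601 + (1 - (-3)*11 + 7/((-3*11)))) = -35129*(12601 + (1 - 1*(-33) + 7/(-33))) = -35129*(12601 + (1 + 33 + 7*(-1/33))) = -35129*(12601 + (1 + 33 - 7/33)) = -35129*(12601 + 1115/33) = -35129*416948/33 = -14646966292/33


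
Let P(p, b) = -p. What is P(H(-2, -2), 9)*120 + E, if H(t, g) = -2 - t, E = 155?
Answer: 155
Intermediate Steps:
P(H(-2, -2), 9)*120 + E = -(-2 - 1*(-2))*120 + 155 = -(-2 + 2)*120 + 155 = -1*0*120 + 155 = 0*120 + 155 = 0 + 155 = 155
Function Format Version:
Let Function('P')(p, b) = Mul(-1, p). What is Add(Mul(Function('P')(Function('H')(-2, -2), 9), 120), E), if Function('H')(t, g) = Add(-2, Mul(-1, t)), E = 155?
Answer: 155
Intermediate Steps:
Add(Mul(Function('P')(Function('H')(-2, -2), 9), 120), E) = Add(Mul(Mul(-1, Add(-2, Mul(-1, -2))), 120), 155) = Add(Mul(Mul(-1, Add(-2, 2)), 120), 155) = Add(Mul(Mul(-1, 0), 120), 155) = Add(Mul(0, 120), 155) = Add(0, 155) = 155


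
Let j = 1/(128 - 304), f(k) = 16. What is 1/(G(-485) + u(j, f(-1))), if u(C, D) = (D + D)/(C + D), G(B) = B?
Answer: -2815/1359643 ≈ -0.0020704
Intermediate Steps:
j = -1/176 (j = 1/(-176) = -1/176 ≈ -0.0056818)
u(C, D) = 2*D/(C + D) (u(C, D) = (2*D)/(C + D) = 2*D/(C + D))
1/(G(-485) + u(j, f(-1))) = 1/(-485 + 2*16/(-1/176 + 16)) = 1/(-485 + 2*16/(2815/176)) = 1/(-485 + 2*16*(176/2815)) = 1/(-485 + 5632/2815) = 1/(-1359643/2815) = -2815/1359643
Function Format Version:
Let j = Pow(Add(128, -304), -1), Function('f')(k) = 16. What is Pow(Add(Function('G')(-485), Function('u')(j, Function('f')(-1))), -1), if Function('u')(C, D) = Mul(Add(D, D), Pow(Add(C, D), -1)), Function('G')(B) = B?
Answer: Rational(-2815, 1359643) ≈ -0.0020704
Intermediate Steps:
j = Rational(-1, 176) (j = Pow(-176, -1) = Rational(-1, 176) ≈ -0.0056818)
Function('u')(C, D) = Mul(2, D, Pow(Add(C, D), -1)) (Function('u')(C, D) = Mul(Mul(2, D), Pow(Add(C, D), -1)) = Mul(2, D, Pow(Add(C, D), -1)))
Pow(Add(Function('G')(-485), Function('u')(j, Function('f')(-1))), -1) = Pow(Add(-485, Mul(2, 16, Pow(Add(Rational(-1, 176), 16), -1))), -1) = Pow(Add(-485, Mul(2, 16, Pow(Rational(2815, 176), -1))), -1) = Pow(Add(-485, Mul(2, 16, Rational(176, 2815))), -1) = Pow(Add(-485, Rational(5632, 2815)), -1) = Pow(Rational(-1359643, 2815), -1) = Rational(-2815, 1359643)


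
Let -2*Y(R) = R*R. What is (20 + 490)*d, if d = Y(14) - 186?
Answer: -144840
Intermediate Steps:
Y(R) = -R²/2 (Y(R) = -R*R/2 = -R²/2)
d = -284 (d = -½*14² - 186 = -½*196 - 186 = -98 - 186 = -284)
(20 + 490)*d = (20 + 490)*(-284) = 510*(-284) = -144840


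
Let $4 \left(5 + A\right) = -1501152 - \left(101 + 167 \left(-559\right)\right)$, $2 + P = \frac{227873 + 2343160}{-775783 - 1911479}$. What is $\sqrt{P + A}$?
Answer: $\frac{i \sqrt{282422405354550006}}{895754} \approx 593.28 i$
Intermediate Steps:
$P = - \frac{2648519}{895754}$ ($P = -2 + \frac{227873 + 2343160}{-775783 - 1911479} = -2 + \frac{2571033}{-2687262} = -2 + 2571033 \left(- \frac{1}{2687262}\right) = -2 - \frac{857011}{895754} = - \frac{2648519}{895754} \approx -2.9567$)
$A = -351980$ ($A = -5 + \frac{-1501152 - \left(101 + 167 \left(-559\right)\right)}{4} = -5 + \frac{-1501152 - \left(101 - 93353\right)}{4} = -5 + \frac{-1501152 - -93252}{4} = -5 + \frac{-1501152 + 93252}{4} = -5 + \frac{1}{4} \left(-1407900\right) = -5 - 351975 = -351980$)
$\sqrt{P + A} = \sqrt{- \frac{2648519}{895754} - 351980} = \sqrt{- \frac{315290141439}{895754}} = \frac{i \sqrt{282422405354550006}}{895754}$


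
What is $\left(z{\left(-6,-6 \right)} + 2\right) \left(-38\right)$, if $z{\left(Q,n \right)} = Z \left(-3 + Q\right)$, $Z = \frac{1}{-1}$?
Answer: $-418$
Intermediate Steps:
$Z = -1$
$z{\left(Q,n \right)} = 3 - Q$ ($z{\left(Q,n \right)} = - (-3 + Q) = 3 - Q$)
$\left(z{\left(-6,-6 \right)} + 2\right) \left(-38\right) = \left(\left(3 - -6\right) + 2\right) \left(-38\right) = \left(\left(3 + 6\right) + 2\right) \left(-38\right) = \left(9 + 2\right) \left(-38\right) = 11 \left(-38\right) = -418$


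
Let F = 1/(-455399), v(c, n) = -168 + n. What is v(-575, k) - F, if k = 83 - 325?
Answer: -186713589/455399 ≈ -410.00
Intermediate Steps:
k = -242
F = -1/455399 ≈ -2.1959e-6
v(-575, k) - F = (-168 - 242) - 1*(-1/455399) = -410 + 1/455399 = -186713589/455399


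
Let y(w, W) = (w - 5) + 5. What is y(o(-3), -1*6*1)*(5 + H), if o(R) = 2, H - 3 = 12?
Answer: 40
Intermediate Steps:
H = 15 (H = 3 + 12 = 15)
y(w, W) = w (y(w, W) = (-5 + w) + 5 = w)
y(o(-3), -1*6*1)*(5 + H) = 2*(5 + 15) = 2*20 = 40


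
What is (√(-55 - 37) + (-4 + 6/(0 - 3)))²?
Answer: 4*(-3 + I*√23)² ≈ -56.0 - 115.1*I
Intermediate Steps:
(√(-55 - 37) + (-4 + 6/(0 - 3)))² = (√(-92) + (-4 + 6/(-3)))² = (2*I*√23 + (-4 - ⅓*6))² = (2*I*√23 + (-4 - 2))² = (2*I*√23 - 6)² = (-6 + 2*I*√23)²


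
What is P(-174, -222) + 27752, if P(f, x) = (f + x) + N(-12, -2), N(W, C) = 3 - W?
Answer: 27371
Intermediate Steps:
P(f, x) = 15 + f + x (P(f, x) = (f + x) + (3 - 1*(-12)) = (f + x) + (3 + 12) = (f + x) + 15 = 15 + f + x)
P(-174, -222) + 27752 = (15 - 174 - 222) + 27752 = -381 + 27752 = 27371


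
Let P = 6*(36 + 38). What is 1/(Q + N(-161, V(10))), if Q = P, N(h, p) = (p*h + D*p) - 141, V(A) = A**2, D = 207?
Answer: 1/4903 ≈ 0.00020396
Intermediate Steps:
P = 444 (P = 6*74 = 444)
N(h, p) = -141 + 207*p + h*p (N(h, p) = (p*h + 207*p) - 141 = (h*p + 207*p) - 141 = (207*p + h*p) - 141 = -141 + 207*p + h*p)
Q = 444
1/(Q + N(-161, V(10))) = 1/(444 + (-141 + 207*10**2 - 161*10**2)) = 1/(444 + (-141 + 207*100 - 161*100)) = 1/(444 + (-141 + 20700 - 16100)) = 1/(444 + 4459) = 1/4903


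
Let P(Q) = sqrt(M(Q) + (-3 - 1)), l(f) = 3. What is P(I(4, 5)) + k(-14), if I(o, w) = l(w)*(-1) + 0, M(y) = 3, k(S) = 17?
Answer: 17 + I ≈ 17.0 + 1.0*I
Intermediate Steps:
I(o, w) = -3 (I(o, w) = 3*(-1) + 0 = -3 + 0 = -3)
P(Q) = I (P(Q) = sqrt(3 + (-3 - 1)) = sqrt(3 - 4) = sqrt(-1) = I)
P(I(4, 5)) + k(-14) = I + 17 = 17 + I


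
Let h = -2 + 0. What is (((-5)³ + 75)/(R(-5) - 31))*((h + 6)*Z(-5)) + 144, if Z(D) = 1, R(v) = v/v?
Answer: 452/3 ≈ 150.67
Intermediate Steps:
R(v) = 1
h = -2
(((-5)³ + 75)/(R(-5) - 31))*((h + 6)*Z(-5)) + 144 = (((-5)³ + 75)/(1 - 31))*((-2 + 6)*1) + 144 = ((-125 + 75)/(-30))*(4*1) + 144 = -50*(-1/30)*4 + 144 = (5/3)*4 + 144 = 20/3 + 144 = 452/3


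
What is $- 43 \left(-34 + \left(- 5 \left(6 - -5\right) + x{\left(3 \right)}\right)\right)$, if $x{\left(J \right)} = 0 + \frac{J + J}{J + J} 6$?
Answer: $3569$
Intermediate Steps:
$x{\left(J \right)} = 6$ ($x{\left(J \right)} = 0 + \frac{2 J}{2 J} 6 = 0 + 2 J \frac{1}{2 J} 6 = 0 + 1 \cdot 6 = 0 + 6 = 6$)
$- 43 \left(-34 + \left(- 5 \left(6 - -5\right) + x{\left(3 \right)}\right)\right) = - 43 \left(-34 + \left(- 5 \left(6 - -5\right) + 6\right)\right) = - 43 \left(-34 + \left(- 5 \left(6 + 5\right) + 6\right)\right) = - 43 \left(-34 + \left(\left(-5\right) 11 + 6\right)\right) = - 43 \left(-34 + \left(-55 + 6\right)\right) = - 43 \left(-34 - 49\right) = \left(-43\right) \left(-83\right) = 3569$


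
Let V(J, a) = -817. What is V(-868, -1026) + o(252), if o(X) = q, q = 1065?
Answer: 248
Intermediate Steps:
o(X) = 1065
V(-868, -1026) + o(252) = -817 + 1065 = 248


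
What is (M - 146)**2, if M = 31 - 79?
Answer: 37636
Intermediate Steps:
M = -48
(M - 146)**2 = (-48 - 146)**2 = (-194)**2 = 37636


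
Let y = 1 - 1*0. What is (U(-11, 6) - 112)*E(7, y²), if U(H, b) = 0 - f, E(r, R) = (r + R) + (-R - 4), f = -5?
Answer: -321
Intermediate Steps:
y = 1 (y = 1 + 0 = 1)
E(r, R) = -4 + r (E(r, R) = (R + r) + (-4 - R) = -4 + r)
U(H, b) = 5 (U(H, b) = 0 - 1*(-5) = 0 + 5 = 5)
(U(-11, 6) - 112)*E(7, y²) = (5 - 112)*(-4 + 7) = -107*3 = -321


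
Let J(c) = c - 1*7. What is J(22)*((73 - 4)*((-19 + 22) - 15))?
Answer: -12420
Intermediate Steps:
J(c) = -7 + c (J(c) = c - 7 = -7 + c)
J(22)*((73 - 4)*((-19 + 22) - 15)) = (-7 + 22)*((73 - 4)*((-19 + 22) - 15)) = 15*(69*(3 - 15)) = 15*(69*(-12)) = 15*(-828) = -12420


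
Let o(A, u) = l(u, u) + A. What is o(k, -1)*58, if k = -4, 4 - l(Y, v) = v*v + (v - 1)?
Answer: 58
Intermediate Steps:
l(Y, v) = 5 - v - v**2 (l(Y, v) = 4 - (v*v + (v - 1)) = 4 - (v**2 + (-1 + v)) = 4 - (-1 + v + v**2) = 4 + (1 - v - v**2) = 5 - v - v**2)
o(A, u) = 5 + A - u - u**2 (o(A, u) = (5 - u - u**2) + A = 5 + A - u - u**2)
o(k, -1)*58 = (5 - 4 - 1*(-1) - 1*(-1)**2)*58 = (5 - 4 + 1 - 1*1)*58 = (5 - 4 + 1 - 1)*58 = 1*58 = 58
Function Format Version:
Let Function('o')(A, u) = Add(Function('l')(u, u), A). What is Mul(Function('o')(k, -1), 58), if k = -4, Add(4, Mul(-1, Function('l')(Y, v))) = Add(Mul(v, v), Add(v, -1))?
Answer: 58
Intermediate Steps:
Function('l')(Y, v) = Add(5, Mul(-1, v), Mul(-1, Pow(v, 2))) (Function('l')(Y, v) = Add(4, Mul(-1, Add(Mul(v, v), Add(v, -1)))) = Add(4, Mul(-1, Add(Pow(v, 2), Add(-1, v)))) = Add(4, Mul(-1, Add(-1, v, Pow(v, 2)))) = Add(4, Add(1, Mul(-1, v), Mul(-1, Pow(v, 2)))) = Add(5, Mul(-1, v), Mul(-1, Pow(v, 2))))
Function('o')(A, u) = Add(5, A, Mul(-1, u), Mul(-1, Pow(u, 2))) (Function('o')(A, u) = Add(Add(5, Mul(-1, u), Mul(-1, Pow(u, 2))), A) = Add(5, A, Mul(-1, u), Mul(-1, Pow(u, 2))))
Mul(Function('o')(k, -1), 58) = Mul(Add(5, -4, Mul(-1, -1), Mul(-1, Pow(-1, 2))), 58) = Mul(Add(5, -4, 1, Mul(-1, 1)), 58) = Mul(Add(5, -4, 1, -1), 58) = Mul(1, 58) = 58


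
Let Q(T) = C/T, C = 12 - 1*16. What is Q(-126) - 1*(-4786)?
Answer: 301520/63 ≈ 4786.0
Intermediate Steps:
C = -4 (C = 12 - 16 = -4)
Q(T) = -4/T
Q(-126) - 1*(-4786) = -4/(-126) - 1*(-4786) = -4*(-1/126) + 4786 = 2/63 + 4786 = 301520/63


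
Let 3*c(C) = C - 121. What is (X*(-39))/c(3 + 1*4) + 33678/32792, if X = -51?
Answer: -15985881/311524 ≈ -51.315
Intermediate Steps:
c(C) = -121/3 + C/3 (c(C) = (C - 121)/3 = (-121 + C)/3 = -121/3 + C/3)
(X*(-39))/c(3 + 1*4) + 33678/32792 = (-51*(-39))/(-121/3 + (3 + 1*4)/3) + 33678/32792 = 1989/(-121/3 + (3 + 4)/3) + 33678*(1/32792) = 1989/(-121/3 + (1/3)*7) + 16839/16396 = 1989/(-121/3 + 7/3) + 16839/16396 = 1989/(-38) + 16839/16396 = 1989*(-1/38) + 16839/16396 = -1989/38 + 16839/16396 = -15985881/311524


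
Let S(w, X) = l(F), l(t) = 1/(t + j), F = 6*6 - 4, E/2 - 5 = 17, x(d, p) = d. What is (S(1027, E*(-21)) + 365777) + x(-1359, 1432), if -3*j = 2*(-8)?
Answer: 40814819/112 ≈ 3.6442e+5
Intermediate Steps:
E = 44 (E = 10 + 2*17 = 10 + 34 = 44)
j = 16/3 (j = -2*(-8)/3 = -⅓*(-16) = 16/3 ≈ 5.3333)
F = 32 (F = 36 - 4 = 32)
l(t) = 1/(16/3 + t) (l(t) = 1/(t + 16/3) = 1/(16/3 + t))
S(w, X) = 3/112 (S(w, X) = 3/(16 + 3*32) = 3/(16 + 96) = 3/112)
(S(1027, E*(-21)) + 365777) + x(-1359, 1432) = (3/112 + 365777) - 1359 = 40967027/112 - 1359 = 40814819/112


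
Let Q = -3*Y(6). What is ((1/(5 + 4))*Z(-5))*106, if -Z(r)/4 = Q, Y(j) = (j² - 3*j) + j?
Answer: 3392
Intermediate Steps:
Y(j) = j² - 2*j
Q = -72 (Q = -18*(-2 + 6) = -18*4 = -3*24 = -72)
Z(r) = 288 (Z(r) = -4*(-72) = 288)
((1/(5 + 4))*Z(-5))*106 = ((1/(5 + 4))*288)*106 = ((1/9)*288)*106 = ((1*(⅑))*288)*106 = ((⅑)*288)*106 = 32*106 = 3392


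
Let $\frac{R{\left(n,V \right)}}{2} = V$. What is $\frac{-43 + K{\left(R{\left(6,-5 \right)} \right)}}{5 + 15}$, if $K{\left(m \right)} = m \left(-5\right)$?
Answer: $\frac{7}{20} \approx 0.35$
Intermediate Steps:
$R{\left(n,V \right)} = 2 V$
$K{\left(m \right)} = - 5 m$
$\frac{-43 + K{\left(R{\left(6,-5 \right)} \right)}}{5 + 15} = \frac{-43 - 5 \cdot 2 \left(-5\right)}{5 + 15} = \frac{-43 - -50}{20} = \left(-43 + 50\right) \frac{1}{20} = 7 \cdot \frac{1}{20} = \frac{7}{20}$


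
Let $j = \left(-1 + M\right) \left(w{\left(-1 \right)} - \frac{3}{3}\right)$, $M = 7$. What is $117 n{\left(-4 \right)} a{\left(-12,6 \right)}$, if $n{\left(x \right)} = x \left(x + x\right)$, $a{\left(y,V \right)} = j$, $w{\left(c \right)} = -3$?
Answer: $-89856$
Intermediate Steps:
$j = -24$ ($j = \left(-1 + 7\right) \left(-3 - \frac{3}{3}\right) = 6 \left(-3 - 1\right) = 6 \left(-4\right) = -24$)
$a{\left(y,V \right)} = -24$
$n{\left(x \right)} = 2 x^{2}$ ($n{\left(x \right)} = x 2 x = 2 x^{2}$)
$117 n{\left(-4 \right)} a{\left(-12,6 \right)} = 117 \cdot 2 \left(-4\right)^{2} \left(-24\right) = 117 \cdot 2 \cdot 16 \left(-24\right) = 117 \cdot 32 \left(-24\right) = 3744 \left(-24\right) = -89856$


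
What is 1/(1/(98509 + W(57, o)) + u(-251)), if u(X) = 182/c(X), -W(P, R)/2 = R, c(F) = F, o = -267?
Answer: -24859793/18025575 ≈ -1.3791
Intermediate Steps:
W(P, R) = -2*R
u(X) = 182/X
1/(1/(98509 + W(57, o)) + u(-251)) = 1/(1/(98509 - 2*(-267)) + 182/(-251)) = 1/(1/(98509 + 534) + 182*(-1/251)) = 1/(1/99043 - 182/251) = 1/(-18025575/24859793) = -24859793/18025575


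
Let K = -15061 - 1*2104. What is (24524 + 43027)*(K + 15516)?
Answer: -111391599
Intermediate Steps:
K = -17165 (K = -15061 - 2104 = -17165)
(24524 + 43027)*(K + 15516) = (24524 + 43027)*(-17165 + 15516) = 67551*(-1649) = -111391599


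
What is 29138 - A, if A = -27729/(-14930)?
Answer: 435002611/14930 ≈ 29136.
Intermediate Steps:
A = 27729/14930 (A = -27729*(-1/14930) = 27729/14930 ≈ 1.8573)
29138 - A = 29138 - 1*27729/14930 = 29138 - 27729/14930 = 435002611/14930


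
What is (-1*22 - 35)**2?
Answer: 3249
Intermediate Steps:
(-1*22 - 35)**2 = (-22 - 35)**2 = (-57)**2 = 3249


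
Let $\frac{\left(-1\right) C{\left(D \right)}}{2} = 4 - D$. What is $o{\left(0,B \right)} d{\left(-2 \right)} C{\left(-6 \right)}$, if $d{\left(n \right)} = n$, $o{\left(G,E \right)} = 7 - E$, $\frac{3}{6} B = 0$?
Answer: $280$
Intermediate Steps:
$B = 0$ ($B = 2 \cdot 0 = 0$)
$C{\left(D \right)} = -8 + 2 D$ ($C{\left(D \right)} = - 2 \left(4 - D\right) = -8 + 2 D$)
$o{\left(0,B \right)} d{\left(-2 \right)} C{\left(-6 \right)} = \left(7 - 0\right) \left(-2\right) \left(-8 + 2 \left(-6\right)\right) = \left(7 + 0\right) \left(-2\right) \left(-8 - 12\right) = 7 \left(-2\right) \left(-20\right) = \left(-14\right) \left(-20\right) = 280$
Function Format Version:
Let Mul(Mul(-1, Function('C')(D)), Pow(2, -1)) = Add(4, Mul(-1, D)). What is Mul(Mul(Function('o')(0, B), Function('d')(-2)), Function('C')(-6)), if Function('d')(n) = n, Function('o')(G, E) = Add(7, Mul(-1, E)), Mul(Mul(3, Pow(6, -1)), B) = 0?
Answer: 280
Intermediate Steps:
B = 0 (B = Mul(2, 0) = 0)
Function('C')(D) = Add(-8, Mul(2, D)) (Function('C')(D) = Mul(-2, Add(4, Mul(-1, D))) = Add(-8, Mul(2, D)))
Mul(Mul(Function('o')(0, B), Function('d')(-2)), Function('C')(-6)) = Mul(Mul(Add(7, Mul(-1, 0)), -2), Add(-8, Mul(2, -6))) = Mul(Mul(Add(7, 0), -2), Add(-8, -12)) = Mul(Mul(7, -2), -20) = Mul(-14, -20) = 280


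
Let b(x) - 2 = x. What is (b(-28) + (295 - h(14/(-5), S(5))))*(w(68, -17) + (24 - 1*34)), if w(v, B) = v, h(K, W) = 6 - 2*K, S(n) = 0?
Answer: 74646/5 ≈ 14929.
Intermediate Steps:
b(x) = 2 + x
(b(-28) + (295 - h(14/(-5), S(5))))*(w(68, -17) + (24 - 1*34)) = ((2 - 28) + (295 - (6 - 28/(-5))))*(68 + (24 - 1*34)) = (-26 + (295 - (6 - 28*(-1)/5)))*(68 + (24 - 34)) = (-26 + (295 - (6 - 2*(-14/5))))*(68 - 10) = (-26 + (295 - (6 + 28/5)))*58 = (-26 + (295 - 1*58/5))*58 = (-26 + (295 - 58/5))*58 = (-26 + 1417/5)*58 = (1287/5)*58 = 74646/5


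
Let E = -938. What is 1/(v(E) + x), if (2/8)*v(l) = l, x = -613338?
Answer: -1/617090 ≈ -1.6205e-6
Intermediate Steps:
v(l) = 4*l
1/(v(E) + x) = 1/(4*(-938) - 613338) = 1/(-3752 - 613338) = 1/(-617090) = -1/617090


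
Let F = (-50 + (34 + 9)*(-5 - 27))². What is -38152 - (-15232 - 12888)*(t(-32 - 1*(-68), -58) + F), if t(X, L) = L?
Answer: 57179676008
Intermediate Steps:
F = 2033476 (F = (-50 + 43*(-32))² = (-50 - 1376)² = (-1426)² = 2033476)
-38152 - (-15232 - 12888)*(t(-32 - 1*(-68), -58) + F) = -38152 - (-15232 - 12888)*(-58 + 2033476) = -38152 - (-28120)*2033418 = -38152 - 1*(-57179714160) = -38152 + 57179714160 = 57179676008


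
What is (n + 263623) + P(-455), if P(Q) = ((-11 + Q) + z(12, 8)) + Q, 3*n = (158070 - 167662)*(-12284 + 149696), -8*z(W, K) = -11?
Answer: -3512714117/8 ≈ -4.3909e+8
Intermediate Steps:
z(W, K) = 11/8 (z(W, K) = -1/8*(-11) = 11/8)
n = -439351968 (n = ((158070 - 167662)*(-12284 + 149696))/3 = (-9592*137412)/3 = (1/3)*(-1318055904) = -439351968)
P(Q) = -77/8 + 2*Q (P(Q) = ((-11 + Q) + 11/8) + Q = (-77/8 + Q) + Q = -77/8 + 2*Q)
(n + 263623) + P(-455) = (-439351968 + 263623) + (-77/8 + 2*(-455)) = -439088345 + (-77/8 - 910) = -439088345 - 7357/8 = -3512714117/8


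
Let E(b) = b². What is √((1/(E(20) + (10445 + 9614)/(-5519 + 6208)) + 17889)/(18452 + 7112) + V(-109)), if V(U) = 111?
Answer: √14823120455594/364287 ≈ 10.569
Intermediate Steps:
√((1/(E(20) + (10445 + 9614)/(-5519 + 6208)) + 17889)/(18452 + 7112) + V(-109)) = √((1/(20² + (10445 + 9614)/(-5519 + 6208)) + 17889)/(18452 + 7112) + 111) = √((1/(400 + 20059/689) + 17889)/25564 + 111) = √((1/(400 + 20059*(1/689)) + 17889)*(1/25564) + 111) = √((1/(400 + 1543/53) + 17889)*(1/25564) + 111) = √((1/(22743/53) + 17889)*(1/25564) + 111) = √((53/22743 + 17889)*(1/25564) + 111) = √((406849580/22743)*(1/25564) + 111) = √(101712395/145350513 + 111) = √(16235619338/145350513) = √14823120455594/364287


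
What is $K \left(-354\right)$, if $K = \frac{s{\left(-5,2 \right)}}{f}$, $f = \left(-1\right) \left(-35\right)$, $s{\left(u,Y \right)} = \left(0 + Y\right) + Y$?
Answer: $- \frac{1416}{35} \approx -40.457$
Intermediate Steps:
$s{\left(u,Y \right)} = 2 Y$ ($s{\left(u,Y \right)} = Y + Y = 2 Y$)
$f = 35$
$K = \frac{4}{35}$ ($K = \frac{2 \cdot 2}{35} = 4 \cdot \frac{1}{35} = \frac{4}{35} \approx 0.11429$)
$K \left(-354\right) = \frac{4}{35} \left(-354\right) = - \frac{1416}{35}$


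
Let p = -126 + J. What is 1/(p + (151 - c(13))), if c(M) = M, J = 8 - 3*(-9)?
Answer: 1/47 ≈ 0.021277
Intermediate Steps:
J = 35 (J = 8 + 27 = 35)
p = -91 (p = -126 + 35 = -91)
1/(p + (151 - c(13))) = 1/(-91 + (151 - 1*13)) = 1/(-91 + (151 - 13)) = 1/(-91 + 138) = 1/47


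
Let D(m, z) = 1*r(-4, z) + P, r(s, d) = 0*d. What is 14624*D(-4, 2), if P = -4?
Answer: -58496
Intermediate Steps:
r(s, d) = 0
D(m, z) = -4 (D(m, z) = 1*0 - 4 = 0 - 4 = -4)
14624*D(-4, 2) = 14624*(-4) = -58496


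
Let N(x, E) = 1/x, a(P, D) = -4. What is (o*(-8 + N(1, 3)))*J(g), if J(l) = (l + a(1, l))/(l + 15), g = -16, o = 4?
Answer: -560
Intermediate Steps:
J(l) = (-4 + l)/(15 + l) (J(l) = (l - 4)/(l + 15) = (-4 + l)/(15 + l))
(o*(-8 + N(1, 3)))*J(g) = (4*(-8 + 1/1))*((-4 - 16)/(15 - 16)) = (4*(-8 + 1))*(-20/(-1)) = (4*(-7))*(-1*(-20)) = -28*20 = -560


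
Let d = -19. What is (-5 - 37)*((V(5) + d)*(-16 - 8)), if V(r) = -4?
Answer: -23184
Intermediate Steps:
(-5 - 37)*((V(5) + d)*(-16 - 8)) = (-5 - 37)*((-4 - 19)*(-16 - 8)) = -(-966)*(-24) = -42*552 = -23184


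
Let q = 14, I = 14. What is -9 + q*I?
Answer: 187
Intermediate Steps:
-9 + q*I = -9 + 14*14 = -9 + 196 = 187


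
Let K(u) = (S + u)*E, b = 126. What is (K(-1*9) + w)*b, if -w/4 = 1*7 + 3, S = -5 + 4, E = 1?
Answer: -6300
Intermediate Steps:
S = -1
w = -40 (w = -4*(1*7 + 3) = -4*(7 + 3) = -4*10 = -40)
K(u) = -1 + u (K(u) = (-1 + u)*1 = -1 + u)
(K(-1*9) + w)*b = ((-1 - 1*9) - 40)*126 = ((-1 - 9) - 40)*126 = (-10 - 40)*126 = -50*126 = -6300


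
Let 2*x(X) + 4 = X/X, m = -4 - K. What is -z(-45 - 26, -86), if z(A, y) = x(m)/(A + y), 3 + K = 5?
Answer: -3/314 ≈ -0.0095541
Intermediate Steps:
K = 2 (K = -3 + 5 = 2)
m = -6 (m = -4 - 1*2 = -4 - 2 = -6)
x(X) = -3/2 (x(X) = -2 + (X/X)/2 = -2 + (1/2)*1 = -2 + 1/2 = -3/2)
z(A, y) = -3/(2*(A + y)) (z(A, y) = -3/2/(A + y) = -3/(2*(A + y)))
-z(-45 - 26, -86) = -(-3)/(2*(-45 - 26) + 2*(-86)) = -(-3)/(2*(-71) - 172) = -(-3)/(-142 - 172) = -(-3)/(-314) = -(-3)*(-1)/314 = -1*3/314 = -3/314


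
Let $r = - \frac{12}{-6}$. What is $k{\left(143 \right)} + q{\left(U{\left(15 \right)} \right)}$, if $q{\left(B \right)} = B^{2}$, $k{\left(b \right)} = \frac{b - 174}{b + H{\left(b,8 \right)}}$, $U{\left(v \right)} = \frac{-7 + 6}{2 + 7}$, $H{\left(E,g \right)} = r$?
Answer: $- \frac{2366}{11745} \approx -0.20145$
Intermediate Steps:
$r = 2$ ($r = \left(-12\right) \left(- \frac{1}{6}\right) = 2$)
$H{\left(E,g \right)} = 2$
$U{\left(v \right)} = - \frac{1}{9}$
$k{\left(b \right)} = \frac{-174 + b}{2 + b}$ ($k{\left(b \right)} = \frac{b - 174}{b + 2} = \frac{-174 + b}{2 + b}$)
$k{\left(143 \right)} + q{\left(U{\left(15 \right)} \right)} = \frac{-174 + 143}{2 + 143} + \left(- \frac{1}{9}\right)^{2} = \frac{1}{145} \left(-31\right) + \frac{1}{81} = - \frac{31}{145} + \frac{1}{81} = - \frac{2366}{11745}$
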